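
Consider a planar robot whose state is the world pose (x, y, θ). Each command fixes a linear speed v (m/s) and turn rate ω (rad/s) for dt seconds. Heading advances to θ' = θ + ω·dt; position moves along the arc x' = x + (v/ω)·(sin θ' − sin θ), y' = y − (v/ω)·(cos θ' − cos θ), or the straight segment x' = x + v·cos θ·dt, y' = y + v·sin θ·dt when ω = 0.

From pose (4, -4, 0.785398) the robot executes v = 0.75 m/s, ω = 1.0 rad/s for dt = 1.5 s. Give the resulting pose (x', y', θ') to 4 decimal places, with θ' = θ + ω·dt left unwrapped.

(4.0362, -2.9782, 2.2854)

θ' = 0.7854 + 1.0·1.5 = 2.2854
R = v/ω = 0.75/1.0 = 0.7500
x' = 4 + 0.7500·(sin 2.2854 − sin 0.7854) = 4.0362
y' = -4 − 0.7500·(cos 2.2854 − cos 0.7854) = -2.9782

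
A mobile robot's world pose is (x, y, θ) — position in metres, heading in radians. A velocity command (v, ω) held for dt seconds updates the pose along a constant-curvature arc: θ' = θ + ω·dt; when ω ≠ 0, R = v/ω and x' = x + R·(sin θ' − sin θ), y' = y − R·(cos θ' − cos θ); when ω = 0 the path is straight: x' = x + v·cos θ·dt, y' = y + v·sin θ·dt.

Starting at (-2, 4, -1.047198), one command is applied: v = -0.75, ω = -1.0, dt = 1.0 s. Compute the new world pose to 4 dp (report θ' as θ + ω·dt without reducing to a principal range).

θ' = -1.0472 + -1.0·1.0 = -2.0472
R = v/ω = -0.75/-1.0 = 0.7500
x' = -2 + 0.7500·(sin -2.0472 − sin -1.0472) = -2.0170
y' = 4 − 0.7500·(cos -2.0472 − cos -1.0472) = 4.7189

(-2.0170, 4.7189, -2.0472)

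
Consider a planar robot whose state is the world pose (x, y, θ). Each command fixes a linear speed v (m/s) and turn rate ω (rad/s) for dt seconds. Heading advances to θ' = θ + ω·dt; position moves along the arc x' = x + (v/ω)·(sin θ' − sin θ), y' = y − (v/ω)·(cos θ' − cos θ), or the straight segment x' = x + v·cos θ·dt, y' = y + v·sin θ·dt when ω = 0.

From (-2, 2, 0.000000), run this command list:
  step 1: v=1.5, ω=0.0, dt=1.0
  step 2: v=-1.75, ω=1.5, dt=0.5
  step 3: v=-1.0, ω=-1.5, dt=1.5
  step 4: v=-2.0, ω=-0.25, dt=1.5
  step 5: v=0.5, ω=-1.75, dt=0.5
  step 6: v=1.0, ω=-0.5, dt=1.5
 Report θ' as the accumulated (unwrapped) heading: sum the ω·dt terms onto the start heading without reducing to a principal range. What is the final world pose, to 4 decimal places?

(-3.6958, 4.8870, -3.5000)

step 1: θ'=0.0000 (straight) → pose (-0.5000, 2.0000, 0.0000)
step 2: θ'=0.7500 (R=-1.1667) → pose (-1.2952, 1.6870, 0.7500)
step 3: θ'=-1.5000 (R=0.6667) → pose (-2.4147, 2.1276, -1.5000)
step 4: θ'=-1.8750 (R=8.0000) → pose (-2.0674, 5.0898, -1.8750)
step 5: θ'=-2.7500 (R=-0.2857) → pose (-2.2309, 4.9113, -2.7500)
step 6: θ'=-3.5000 (R=-2.0000) → pose (-3.6958, 4.8870, -3.5000)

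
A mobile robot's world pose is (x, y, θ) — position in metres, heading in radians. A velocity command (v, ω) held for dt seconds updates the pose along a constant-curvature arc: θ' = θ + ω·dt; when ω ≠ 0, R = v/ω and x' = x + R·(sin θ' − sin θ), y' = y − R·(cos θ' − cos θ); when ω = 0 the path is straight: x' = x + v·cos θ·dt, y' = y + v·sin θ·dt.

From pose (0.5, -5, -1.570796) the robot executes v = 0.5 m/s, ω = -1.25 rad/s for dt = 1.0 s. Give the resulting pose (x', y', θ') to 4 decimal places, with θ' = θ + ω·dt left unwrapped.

(0.2261, -5.3796, -2.8208)

θ' = -1.5708 + -1.25·1.0 = -2.8208
R = v/ω = 0.5/-1.25 = -0.4000
x' = 0.5 + -0.4000·(sin -2.8208 − sin -1.5708) = 0.2261
y' = -5 − -0.4000·(cos -2.8208 − cos -1.5708) = -5.3796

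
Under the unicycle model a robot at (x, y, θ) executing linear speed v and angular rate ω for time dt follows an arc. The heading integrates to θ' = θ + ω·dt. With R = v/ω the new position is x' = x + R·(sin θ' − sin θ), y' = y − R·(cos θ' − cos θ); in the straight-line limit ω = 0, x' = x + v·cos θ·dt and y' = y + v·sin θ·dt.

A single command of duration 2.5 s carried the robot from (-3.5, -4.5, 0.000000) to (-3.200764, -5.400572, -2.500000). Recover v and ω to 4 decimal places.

v = 0.5000, ω = -1.0000

Δθ = -2.500000 − 0.000000 = -2.500000
ω = Δθ/dt = -2.500000/2.5 = -1.0000
R = −Δy/(cos θ' − cos θ) = -0.5000
v = R·ω = -0.5000·-1.0000 = 0.5000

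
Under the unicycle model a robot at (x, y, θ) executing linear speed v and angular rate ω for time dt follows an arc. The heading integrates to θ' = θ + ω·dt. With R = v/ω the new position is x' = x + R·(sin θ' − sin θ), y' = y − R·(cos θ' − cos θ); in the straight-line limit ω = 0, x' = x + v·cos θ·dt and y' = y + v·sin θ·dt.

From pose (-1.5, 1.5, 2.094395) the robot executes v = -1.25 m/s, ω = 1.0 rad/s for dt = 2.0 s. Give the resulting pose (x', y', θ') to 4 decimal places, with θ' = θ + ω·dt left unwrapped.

θ' = 2.0944 + 1.0·2.0 = 4.0944
R = v/ω = -1.25/1.0 = -1.2500
x' = -1.5 + -1.2500·(sin 4.0944 − sin 2.0944) = 0.6013
y' = 1.5 − -1.2500·(cos 4.0944 − cos 2.0944) = 1.4007

(0.6013, 1.4007, 4.0944)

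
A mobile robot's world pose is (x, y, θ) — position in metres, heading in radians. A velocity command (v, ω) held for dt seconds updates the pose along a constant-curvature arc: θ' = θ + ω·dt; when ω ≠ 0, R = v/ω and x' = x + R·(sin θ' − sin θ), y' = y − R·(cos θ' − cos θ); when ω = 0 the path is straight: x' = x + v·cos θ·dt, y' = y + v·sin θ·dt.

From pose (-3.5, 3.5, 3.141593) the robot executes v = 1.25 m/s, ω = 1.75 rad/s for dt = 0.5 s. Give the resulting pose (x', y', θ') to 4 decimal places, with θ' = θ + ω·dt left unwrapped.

(-4.0482, 3.2436, 4.0166)

θ' = 3.1416 + 1.75·0.5 = 4.0166
R = v/ω = 1.25/1.75 = 0.7143
x' = -3.5 + 0.7143·(sin 4.0166 − sin 3.1416) = -4.0482
y' = 3.5 − 0.7143·(cos 4.0166 − cos 3.1416) = 3.2436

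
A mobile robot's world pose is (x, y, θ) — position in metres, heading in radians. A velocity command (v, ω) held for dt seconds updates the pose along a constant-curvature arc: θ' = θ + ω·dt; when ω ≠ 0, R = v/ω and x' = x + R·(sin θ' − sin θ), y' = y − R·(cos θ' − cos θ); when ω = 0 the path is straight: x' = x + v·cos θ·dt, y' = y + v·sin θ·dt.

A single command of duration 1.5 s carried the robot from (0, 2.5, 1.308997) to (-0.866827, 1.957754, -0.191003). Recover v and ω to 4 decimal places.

v = -0.7500, ω = -1.0000

Δθ = -0.191003 − 1.308997 = -1.500000
ω = Δθ/dt = -1.500000/1.5 = -1.0000
R = Δx/(sin θ' − sin θ) = 0.7500
v = R·ω = 0.7500·-1.0000 = -0.7500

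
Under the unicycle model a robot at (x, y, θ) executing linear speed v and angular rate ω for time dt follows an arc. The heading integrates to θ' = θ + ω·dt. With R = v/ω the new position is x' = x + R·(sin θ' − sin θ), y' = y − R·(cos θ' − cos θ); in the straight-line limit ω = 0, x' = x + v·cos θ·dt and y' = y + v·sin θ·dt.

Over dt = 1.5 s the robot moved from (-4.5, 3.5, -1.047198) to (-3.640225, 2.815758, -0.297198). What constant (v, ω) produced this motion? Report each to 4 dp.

v = 0.7500, ω = 0.5000

Δθ = -0.297198 − -1.047198 = 0.750000
ω = Δθ/dt = 0.750000/1.5 = 0.5000
R = Δx/(sin θ' − sin θ) = 1.5000
v = R·ω = 1.5000·0.5000 = 0.7500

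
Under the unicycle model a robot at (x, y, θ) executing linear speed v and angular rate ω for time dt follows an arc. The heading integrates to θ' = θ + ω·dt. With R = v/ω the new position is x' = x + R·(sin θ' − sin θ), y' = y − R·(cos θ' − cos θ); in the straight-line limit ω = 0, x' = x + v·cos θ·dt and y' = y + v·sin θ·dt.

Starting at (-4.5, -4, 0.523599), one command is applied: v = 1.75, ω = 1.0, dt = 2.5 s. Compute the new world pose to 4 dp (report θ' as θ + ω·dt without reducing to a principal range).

(-5.1690, -0.7466, 3.0236)

θ' = 0.5236 + 1.0·2.5 = 3.0236
R = v/ω = 1.75/1.0 = 1.7500
x' = -4.5 + 1.7500·(sin 3.0236 − sin 0.5236) = -5.1690
y' = -4 − 1.7500·(cos 3.0236 − cos 0.5236) = -0.7466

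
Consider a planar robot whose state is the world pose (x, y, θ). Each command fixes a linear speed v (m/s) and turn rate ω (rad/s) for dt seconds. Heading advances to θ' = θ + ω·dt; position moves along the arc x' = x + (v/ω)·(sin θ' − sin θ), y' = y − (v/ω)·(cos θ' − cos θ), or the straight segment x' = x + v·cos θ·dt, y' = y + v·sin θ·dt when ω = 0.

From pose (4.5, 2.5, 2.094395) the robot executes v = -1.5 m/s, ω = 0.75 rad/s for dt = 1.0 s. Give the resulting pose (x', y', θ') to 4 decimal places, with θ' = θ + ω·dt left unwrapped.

θ' = 2.0944 + 0.75·1.0 = 2.8444
R = v/ω = -1.5/0.75 = -2.0000
x' = 4.5 + -2.0000·(sin 2.8444 − sin 2.0944) = 5.6464
y' = 2.5 − -2.0000·(cos 2.8444 − cos 2.0944) = 1.5877

(5.6464, 1.5877, 2.8444)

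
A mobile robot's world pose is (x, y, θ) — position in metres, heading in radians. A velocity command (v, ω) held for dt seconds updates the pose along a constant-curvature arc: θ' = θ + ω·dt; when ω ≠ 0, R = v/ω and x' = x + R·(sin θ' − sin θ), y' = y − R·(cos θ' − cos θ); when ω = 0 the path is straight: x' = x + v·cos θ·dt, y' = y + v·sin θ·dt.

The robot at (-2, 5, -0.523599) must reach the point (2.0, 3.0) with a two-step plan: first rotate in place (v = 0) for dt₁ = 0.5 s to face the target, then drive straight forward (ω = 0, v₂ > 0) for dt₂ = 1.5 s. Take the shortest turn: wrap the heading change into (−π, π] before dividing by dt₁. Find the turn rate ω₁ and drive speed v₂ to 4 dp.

ω₁ = 0.1199, v₂ = 2.9814

heading to target = atan2(3−5, 2−-2) = -0.4636
Δθ = wrap(-0.4636 − -0.5236) = 0.0600; ω₁ = Δθ/dt₁ = 0.1199
distance = √((2−-2)² + (3−5)²) = 4.4721; v₂ = distance/dt₂ = 2.9814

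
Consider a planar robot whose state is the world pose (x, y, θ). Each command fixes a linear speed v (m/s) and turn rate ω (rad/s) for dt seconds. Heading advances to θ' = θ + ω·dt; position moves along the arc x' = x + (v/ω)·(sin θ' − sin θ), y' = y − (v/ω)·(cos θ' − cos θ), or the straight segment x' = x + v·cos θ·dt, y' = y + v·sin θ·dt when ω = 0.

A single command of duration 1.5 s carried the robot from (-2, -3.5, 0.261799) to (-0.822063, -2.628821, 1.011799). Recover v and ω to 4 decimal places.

v = 1.0000, ω = 0.5000

Δθ = 1.011799 − 0.261799 = 0.750000
ω = Δθ/dt = 0.750000/1.5 = 0.5000
R = Δx/(sin θ' − sin θ) = 2.0000
v = R·ω = 2.0000·0.5000 = 1.0000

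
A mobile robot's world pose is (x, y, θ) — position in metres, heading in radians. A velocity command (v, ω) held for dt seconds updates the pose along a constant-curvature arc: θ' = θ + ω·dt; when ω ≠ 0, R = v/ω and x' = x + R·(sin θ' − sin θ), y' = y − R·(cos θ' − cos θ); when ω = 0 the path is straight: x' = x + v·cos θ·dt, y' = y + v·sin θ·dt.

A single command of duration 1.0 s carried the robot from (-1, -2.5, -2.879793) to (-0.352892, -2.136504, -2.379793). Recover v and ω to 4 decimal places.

v = -0.7500, ω = 0.5000

Δθ = -2.379793 − -2.879793 = 0.500000
ω = Δθ/dt = 0.500000/1.0 = 0.5000
R = Δx/(sin θ' − sin θ) = -1.5000
v = R·ω = -1.5000·0.5000 = -0.7500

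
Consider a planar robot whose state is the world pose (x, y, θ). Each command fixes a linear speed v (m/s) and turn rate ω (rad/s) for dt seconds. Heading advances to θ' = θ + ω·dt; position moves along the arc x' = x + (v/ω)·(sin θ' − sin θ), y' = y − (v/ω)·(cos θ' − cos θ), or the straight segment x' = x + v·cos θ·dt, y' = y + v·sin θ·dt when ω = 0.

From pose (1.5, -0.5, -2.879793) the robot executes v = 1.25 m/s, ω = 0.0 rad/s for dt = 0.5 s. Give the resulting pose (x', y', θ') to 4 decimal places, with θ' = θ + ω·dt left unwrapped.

(0.8963, -0.6618, -2.8798)

θ' = -2.8798 + 0.0·0.5 = -2.8798
ω = 0 → straight: x' = 1.5 + 1.25·cos(-2.8798)·0.5 = 0.8963
y' = -0.5 + 1.25·sin(-2.8798)·0.5 = -0.6618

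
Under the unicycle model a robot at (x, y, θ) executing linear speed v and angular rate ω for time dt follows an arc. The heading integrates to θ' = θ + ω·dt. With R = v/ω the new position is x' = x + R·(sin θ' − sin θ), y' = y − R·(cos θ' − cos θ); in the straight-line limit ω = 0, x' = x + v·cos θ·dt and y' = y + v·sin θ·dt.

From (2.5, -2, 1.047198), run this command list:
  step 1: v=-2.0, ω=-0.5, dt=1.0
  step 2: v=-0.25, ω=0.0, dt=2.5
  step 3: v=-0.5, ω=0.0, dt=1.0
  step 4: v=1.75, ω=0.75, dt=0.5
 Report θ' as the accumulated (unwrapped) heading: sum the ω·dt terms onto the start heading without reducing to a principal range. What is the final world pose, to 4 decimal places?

(0.8018, -3.4181, 0.9222)

step 1: θ'=0.5472 (R=4.0000) → pose (1.1171, -3.4159, 0.5472)
step 2: θ'=0.5472 (straight) → pose (0.5833, -3.7411, 0.5472)
step 3: θ'=0.5472 (straight) → pose (0.1563, -4.0013, 0.5472)
step 4: θ'=0.9222 (R=2.3333) → pose (0.8018, -3.4181, 0.9222)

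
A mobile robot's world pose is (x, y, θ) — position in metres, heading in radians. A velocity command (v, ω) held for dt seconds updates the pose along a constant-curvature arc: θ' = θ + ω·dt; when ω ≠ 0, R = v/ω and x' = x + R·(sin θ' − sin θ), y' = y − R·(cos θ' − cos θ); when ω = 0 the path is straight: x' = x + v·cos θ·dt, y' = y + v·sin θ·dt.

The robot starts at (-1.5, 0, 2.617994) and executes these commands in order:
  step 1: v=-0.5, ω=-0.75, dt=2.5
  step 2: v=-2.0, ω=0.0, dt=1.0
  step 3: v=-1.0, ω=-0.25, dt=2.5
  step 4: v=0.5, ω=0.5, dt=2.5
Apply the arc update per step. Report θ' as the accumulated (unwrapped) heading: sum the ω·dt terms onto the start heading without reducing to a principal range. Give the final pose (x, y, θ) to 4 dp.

(-4.2285, -2.6561, 1.3680)

step 1: θ'=0.7430 (R=0.6667) → pose (-1.3823, -1.0683, 0.7430)
step 2: θ'=0.7430 (straight) → pose (-2.8552, -2.4213, 0.7430)
step 3: θ'=0.1180 (R=4.0000) → pose (-5.0903, -3.4477, 0.1180)
step 4: θ'=1.3680 (R=1.0000) → pose (-4.2285, -2.6561, 1.3680)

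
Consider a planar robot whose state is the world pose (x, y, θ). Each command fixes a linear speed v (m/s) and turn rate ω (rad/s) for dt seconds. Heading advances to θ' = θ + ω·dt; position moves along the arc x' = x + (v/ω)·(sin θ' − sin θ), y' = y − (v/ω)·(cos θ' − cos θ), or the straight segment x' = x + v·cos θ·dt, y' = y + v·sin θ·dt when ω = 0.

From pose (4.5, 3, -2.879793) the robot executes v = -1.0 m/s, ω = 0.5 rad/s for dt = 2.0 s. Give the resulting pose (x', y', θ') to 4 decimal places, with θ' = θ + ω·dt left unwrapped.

θ' = -2.8798 + 0.5·2.0 = -1.8798
R = v/ω = -1.0/0.5 = -2.0000
x' = 4.5 + -2.0000·(sin -1.8798 − sin -2.8798) = 5.8876
y' = 3 − -2.0000·(cos -1.8798 − cos -2.8798) = 4.3236

(5.8876, 4.3236, -1.8798)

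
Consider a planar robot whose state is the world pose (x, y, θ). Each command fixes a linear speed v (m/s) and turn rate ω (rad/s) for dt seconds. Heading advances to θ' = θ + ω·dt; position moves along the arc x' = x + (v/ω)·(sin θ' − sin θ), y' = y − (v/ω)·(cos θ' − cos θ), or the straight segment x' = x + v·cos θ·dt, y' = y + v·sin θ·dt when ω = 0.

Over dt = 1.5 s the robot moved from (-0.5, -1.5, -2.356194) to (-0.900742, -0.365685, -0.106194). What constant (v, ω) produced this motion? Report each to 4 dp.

Δθ = -0.106194 − -2.356194 = 2.250000
ω = Δθ/dt = 2.250000/1.5 = 1.5000
R = −Δy/(cos θ' − cos θ) = -0.6667
v = R·ω = -0.6667·1.5000 = -1.0000

v = -1.0000, ω = 1.5000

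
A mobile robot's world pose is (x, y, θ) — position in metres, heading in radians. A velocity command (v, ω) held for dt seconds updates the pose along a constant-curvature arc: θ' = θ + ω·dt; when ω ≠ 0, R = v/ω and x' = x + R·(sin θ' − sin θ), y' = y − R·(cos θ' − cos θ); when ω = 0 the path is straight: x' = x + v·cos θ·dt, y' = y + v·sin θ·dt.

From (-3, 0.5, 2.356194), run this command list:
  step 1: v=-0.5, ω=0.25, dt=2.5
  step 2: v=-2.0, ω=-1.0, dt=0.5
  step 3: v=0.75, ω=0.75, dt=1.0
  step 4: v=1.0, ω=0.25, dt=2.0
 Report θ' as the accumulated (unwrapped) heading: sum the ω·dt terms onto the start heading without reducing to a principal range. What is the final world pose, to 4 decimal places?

(-3.5669, -0.9080, 3.7312)

step 1: θ'=2.9812 (R=-2.0000) → pose (-1.9052, -0.0601, 2.9812)
step 2: θ'=2.4812 (R=2.0000) → pose (-0.9978, -0.4549, 2.4812)
step 3: θ'=3.2312 (R=1.0000) → pose (-1.7007, -0.2487, 3.2312)
step 4: θ'=3.7312 (R=4.0000) → pose (-3.5669, -0.9080, 3.7312)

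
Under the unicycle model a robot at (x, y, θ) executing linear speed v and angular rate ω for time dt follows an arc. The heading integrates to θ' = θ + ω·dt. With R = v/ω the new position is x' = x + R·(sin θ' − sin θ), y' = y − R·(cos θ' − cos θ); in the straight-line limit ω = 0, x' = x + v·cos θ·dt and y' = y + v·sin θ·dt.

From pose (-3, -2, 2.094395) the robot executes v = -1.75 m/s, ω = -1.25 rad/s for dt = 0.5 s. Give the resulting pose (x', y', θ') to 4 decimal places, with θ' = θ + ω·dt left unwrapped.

θ' = 2.0944 + -1.25·0.5 = 1.4694
R = v/ω = -1.75/-1.25 = 1.4000
x' = -3 + 1.4000·(sin 1.4694 − sin 2.0944) = -2.8196
y' = -2 − 1.4000·(cos 1.4694 − cos 2.0944) = -2.8417

(-2.8196, -2.8417, 1.4694)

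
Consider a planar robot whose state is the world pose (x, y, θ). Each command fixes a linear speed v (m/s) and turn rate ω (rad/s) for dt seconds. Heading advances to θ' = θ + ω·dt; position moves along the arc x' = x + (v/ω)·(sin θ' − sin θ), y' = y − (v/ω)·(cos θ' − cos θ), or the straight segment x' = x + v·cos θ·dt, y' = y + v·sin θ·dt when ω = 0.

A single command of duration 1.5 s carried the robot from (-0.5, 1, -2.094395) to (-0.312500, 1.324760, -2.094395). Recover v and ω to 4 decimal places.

v = -0.2500, ω = 0.0000

Δθ = -2.094395 − -2.094395 = 0.000000
ω = Δθ/dt = 0.000000/1.5 = 0.0000
ω = 0 → v = (Δx·cos θ + Δy·sin θ)/dt = -0.2500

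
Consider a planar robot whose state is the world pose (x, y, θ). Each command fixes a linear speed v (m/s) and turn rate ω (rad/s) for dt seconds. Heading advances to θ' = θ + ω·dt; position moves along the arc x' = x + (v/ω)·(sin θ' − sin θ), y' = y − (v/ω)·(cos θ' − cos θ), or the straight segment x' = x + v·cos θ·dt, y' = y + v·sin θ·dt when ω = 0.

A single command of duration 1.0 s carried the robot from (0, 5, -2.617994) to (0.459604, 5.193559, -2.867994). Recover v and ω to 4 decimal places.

Δθ = -2.867994 − -2.617994 = -0.250000
ω = Δθ/dt = -0.250000/1.0 = -0.2500
R = Δx/(sin θ' − sin θ) = 2.0000
v = R·ω = 2.0000·-0.2500 = -0.5000

v = -0.5000, ω = -0.2500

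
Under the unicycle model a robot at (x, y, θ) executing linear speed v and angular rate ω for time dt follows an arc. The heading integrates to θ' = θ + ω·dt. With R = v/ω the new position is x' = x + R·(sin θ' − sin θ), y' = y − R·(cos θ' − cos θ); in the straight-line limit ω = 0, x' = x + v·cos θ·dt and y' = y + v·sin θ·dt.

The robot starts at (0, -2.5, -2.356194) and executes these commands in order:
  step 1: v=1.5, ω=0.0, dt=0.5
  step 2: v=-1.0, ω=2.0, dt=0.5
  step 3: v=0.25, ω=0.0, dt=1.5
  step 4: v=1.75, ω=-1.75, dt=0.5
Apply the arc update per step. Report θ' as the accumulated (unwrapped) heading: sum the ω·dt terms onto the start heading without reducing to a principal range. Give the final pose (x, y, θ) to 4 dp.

(-0.5028, -3.7631, -2.2312)

step 1: θ'=-2.3562 (straight) → pose (-0.5303, -3.0303, -2.3562)
step 2: θ'=-1.3562 (R=-0.5000) → pose (-0.3954, -2.5703, -1.3562)
step 3: θ'=-1.3562 (straight) → pose (-0.3155, -2.9367, -1.3562)
step 4: θ'=-2.2312 (R=-1.0000) → pose (-0.5028, -3.7631, -2.2312)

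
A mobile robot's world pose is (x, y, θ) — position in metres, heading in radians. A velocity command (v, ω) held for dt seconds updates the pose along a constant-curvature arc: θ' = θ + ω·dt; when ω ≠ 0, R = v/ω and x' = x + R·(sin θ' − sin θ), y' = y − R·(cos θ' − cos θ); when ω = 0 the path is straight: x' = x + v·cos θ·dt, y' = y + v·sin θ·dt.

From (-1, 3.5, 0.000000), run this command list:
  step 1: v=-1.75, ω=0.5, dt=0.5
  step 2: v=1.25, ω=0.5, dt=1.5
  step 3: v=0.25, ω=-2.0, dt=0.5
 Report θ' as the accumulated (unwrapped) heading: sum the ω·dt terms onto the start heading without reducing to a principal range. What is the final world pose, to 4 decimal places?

step 1: θ'=0.2500 (R=-3.5000) → pose (-1.8659, 3.3912, 0.2500)
step 2: θ'=1.0000 (R=2.5000) → pose (-0.3807, 4.4627, 1.0000)
step 3: θ'=0.0000 (R=-0.1250) → pose (-0.2756, 4.5202, 0.0000)

(-0.2756, 4.5202, 0.0000)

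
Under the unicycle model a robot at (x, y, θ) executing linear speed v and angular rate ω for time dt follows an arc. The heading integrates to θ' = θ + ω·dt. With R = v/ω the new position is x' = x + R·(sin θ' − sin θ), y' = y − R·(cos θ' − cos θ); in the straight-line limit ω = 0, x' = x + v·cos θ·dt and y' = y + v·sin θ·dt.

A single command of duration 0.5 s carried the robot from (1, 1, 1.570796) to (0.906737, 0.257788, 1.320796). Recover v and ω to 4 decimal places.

v = -1.5000, ω = -0.5000

Δθ = 1.320796 − 1.570796 = -0.250000
ω = Δθ/dt = -0.250000/0.5 = -0.5000
R = −Δy/(cos θ' − cos θ) = 3.0000
v = R·ω = 3.0000·-0.5000 = -1.5000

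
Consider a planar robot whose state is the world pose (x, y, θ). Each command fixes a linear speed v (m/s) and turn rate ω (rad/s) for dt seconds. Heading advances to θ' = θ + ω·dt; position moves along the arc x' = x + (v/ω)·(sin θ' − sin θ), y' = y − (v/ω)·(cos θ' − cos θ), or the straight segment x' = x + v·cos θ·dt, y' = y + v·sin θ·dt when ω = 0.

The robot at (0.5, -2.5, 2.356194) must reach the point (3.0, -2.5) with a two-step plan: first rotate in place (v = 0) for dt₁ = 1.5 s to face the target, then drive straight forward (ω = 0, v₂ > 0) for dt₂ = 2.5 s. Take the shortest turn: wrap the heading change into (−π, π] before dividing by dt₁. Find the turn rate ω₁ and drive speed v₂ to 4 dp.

ω₁ = -1.5708, v₂ = 1.0000

heading to target = atan2(-2.5−-2.5, 3−0.5) = 0.0000
Δθ = wrap(0.0000 − 2.3562) = -2.3562; ω₁ = Δθ/dt₁ = -1.5708
distance = √((3−0.5)² + (-2.5−-2.5)²) = 2.5000; v₂ = distance/dt₂ = 1.0000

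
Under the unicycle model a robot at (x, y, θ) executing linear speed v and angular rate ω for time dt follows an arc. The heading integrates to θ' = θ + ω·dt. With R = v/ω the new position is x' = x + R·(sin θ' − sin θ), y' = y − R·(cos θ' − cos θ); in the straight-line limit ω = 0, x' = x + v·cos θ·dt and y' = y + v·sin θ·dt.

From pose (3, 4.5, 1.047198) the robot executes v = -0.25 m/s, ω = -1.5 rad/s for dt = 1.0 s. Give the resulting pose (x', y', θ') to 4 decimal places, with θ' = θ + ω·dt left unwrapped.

θ' = 1.0472 + -1.5·1.0 = -0.4528
R = v/ω = -0.25/-1.5 = 0.1667
x' = 3 + 0.1667·(sin -0.4528 − sin 1.0472) = 2.7827
y' = 4.5 − 0.1667·(cos -0.4528 − cos 1.0472) = 4.4335

(2.7827, 4.4335, -0.4528)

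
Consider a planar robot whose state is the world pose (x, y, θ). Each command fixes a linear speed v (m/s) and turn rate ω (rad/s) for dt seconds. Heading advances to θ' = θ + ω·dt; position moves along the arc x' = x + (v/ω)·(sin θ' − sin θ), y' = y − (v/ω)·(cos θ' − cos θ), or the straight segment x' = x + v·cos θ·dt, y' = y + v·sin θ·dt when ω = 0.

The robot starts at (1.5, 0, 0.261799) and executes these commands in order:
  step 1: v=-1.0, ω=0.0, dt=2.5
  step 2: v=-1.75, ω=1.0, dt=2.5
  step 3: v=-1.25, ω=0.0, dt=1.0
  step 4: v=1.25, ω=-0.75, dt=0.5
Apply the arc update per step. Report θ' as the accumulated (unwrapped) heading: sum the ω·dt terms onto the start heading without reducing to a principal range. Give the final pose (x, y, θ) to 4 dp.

(-0.4737, -4.0922, 2.3868)

step 1: θ'=0.2618 (straight) → pose (-0.9148, -0.6470, 0.2618)
step 2: θ'=2.7618 (R=-1.7500) → pose (-1.1107, -3.9627, 2.7618)
step 3: θ'=2.7618 (straight) → pose (0.0503, -4.4261, 2.7618)
step 4: θ'=2.3868 (R=-1.6667) → pose (-0.4737, -4.0922, 2.3868)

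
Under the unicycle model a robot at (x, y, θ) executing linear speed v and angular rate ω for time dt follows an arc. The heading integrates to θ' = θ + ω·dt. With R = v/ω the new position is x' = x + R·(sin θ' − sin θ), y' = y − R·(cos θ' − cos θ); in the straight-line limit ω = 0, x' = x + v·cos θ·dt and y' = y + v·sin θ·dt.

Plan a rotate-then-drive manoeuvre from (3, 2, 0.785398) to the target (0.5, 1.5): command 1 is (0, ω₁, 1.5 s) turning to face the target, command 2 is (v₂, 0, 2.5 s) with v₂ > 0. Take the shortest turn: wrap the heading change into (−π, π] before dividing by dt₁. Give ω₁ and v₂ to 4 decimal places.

heading to target = atan2(1.5−2, 0.5−3) = -2.9442
Δθ = wrap(-2.9442 − 0.7854) = 2.5536; ω₁ = Δθ/dt₁ = 1.7024
distance = √((0.5−3)² + (1.5−2)²) = 2.5495; v₂ = distance/dt₂ = 1.0198

ω₁ = 1.7024, v₂ = 1.0198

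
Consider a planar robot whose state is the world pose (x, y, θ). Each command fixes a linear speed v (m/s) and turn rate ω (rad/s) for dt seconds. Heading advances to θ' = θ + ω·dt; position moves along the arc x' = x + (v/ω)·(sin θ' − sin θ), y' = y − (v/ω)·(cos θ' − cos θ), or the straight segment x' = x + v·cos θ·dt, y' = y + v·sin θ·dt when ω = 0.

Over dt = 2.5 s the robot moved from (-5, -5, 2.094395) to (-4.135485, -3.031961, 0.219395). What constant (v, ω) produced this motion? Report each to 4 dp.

v = 1.0000, ω = -0.7500

Δθ = 0.219395 − 2.094395 = -1.875000
ω = Δθ/dt = -1.875000/2.5 = -0.7500
R = −Δy/(cos θ' − cos θ) = -1.3333
v = R·ω = -1.3333·-0.7500 = 1.0000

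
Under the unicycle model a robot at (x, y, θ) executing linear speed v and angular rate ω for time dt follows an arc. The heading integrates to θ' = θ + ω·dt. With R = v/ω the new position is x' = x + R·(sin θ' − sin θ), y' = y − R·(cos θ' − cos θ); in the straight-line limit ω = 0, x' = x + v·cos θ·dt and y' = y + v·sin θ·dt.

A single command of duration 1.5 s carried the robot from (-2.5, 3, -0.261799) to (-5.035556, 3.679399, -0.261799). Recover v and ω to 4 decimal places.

v = -1.7500, ω = 0.0000

Δθ = -0.261799 − -0.261799 = 0.000000
ω = Δθ/dt = 0.000000/1.5 = 0.0000
ω = 0 → v = (Δx·cos θ + Δy·sin θ)/dt = -1.7500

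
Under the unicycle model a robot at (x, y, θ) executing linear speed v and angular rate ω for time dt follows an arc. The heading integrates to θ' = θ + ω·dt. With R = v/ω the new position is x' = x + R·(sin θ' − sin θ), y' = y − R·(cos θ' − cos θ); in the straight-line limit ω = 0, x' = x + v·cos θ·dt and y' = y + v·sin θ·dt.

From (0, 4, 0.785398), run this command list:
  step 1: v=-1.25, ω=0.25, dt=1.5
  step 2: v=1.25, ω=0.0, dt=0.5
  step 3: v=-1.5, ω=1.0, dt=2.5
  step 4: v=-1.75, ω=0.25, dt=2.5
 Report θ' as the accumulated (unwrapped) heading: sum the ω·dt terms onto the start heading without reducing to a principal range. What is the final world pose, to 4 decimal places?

step 1: θ'=1.1604 (R=-5.0000) → pose (-1.0493, 2.4593, 1.1604)
step 2: θ'=1.1604 (straight) → pose (-0.7999, 3.0324, 1.1604)
step 3: θ'=3.6604 (R=-1.5000) → pose (1.3193, 1.1314, 3.6604)
step 4: θ'=4.2854 (R=-7.0000) → pose (4.2199, 4.3113, 4.2854)

(4.2199, 4.3113, 4.2854)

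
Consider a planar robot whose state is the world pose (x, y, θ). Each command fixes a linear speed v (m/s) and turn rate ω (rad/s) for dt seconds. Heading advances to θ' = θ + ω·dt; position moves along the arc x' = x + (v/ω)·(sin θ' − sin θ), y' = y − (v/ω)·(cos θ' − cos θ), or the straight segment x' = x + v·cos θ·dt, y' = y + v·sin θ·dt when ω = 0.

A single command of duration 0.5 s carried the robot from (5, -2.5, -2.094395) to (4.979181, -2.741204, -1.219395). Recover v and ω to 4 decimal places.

v = 0.5000, ω = 1.7500

Δθ = -1.219395 − -2.094395 = 0.875000
ω = Δθ/dt = 0.875000/0.5 = 1.7500
R = −Δy/(cos θ' − cos θ) = 0.2857
v = R·ω = 0.2857·1.7500 = 0.5000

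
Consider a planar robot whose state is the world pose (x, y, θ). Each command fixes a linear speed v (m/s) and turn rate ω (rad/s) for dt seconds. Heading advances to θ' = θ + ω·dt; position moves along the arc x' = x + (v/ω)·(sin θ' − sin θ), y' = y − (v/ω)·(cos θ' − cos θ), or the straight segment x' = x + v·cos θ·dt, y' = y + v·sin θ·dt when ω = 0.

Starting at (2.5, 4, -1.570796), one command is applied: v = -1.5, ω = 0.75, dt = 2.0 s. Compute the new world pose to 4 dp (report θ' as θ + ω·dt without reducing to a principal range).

(0.6415, 5.9950, -0.0708)

θ' = -1.5708 + 0.75·2.0 = -0.0708
R = v/ω = -1.5/0.75 = -2.0000
x' = 2.5 + -2.0000·(sin -0.0708 − sin -1.5708) = 0.6415
y' = 4 − -2.0000·(cos -0.0708 − cos -1.5708) = 5.9950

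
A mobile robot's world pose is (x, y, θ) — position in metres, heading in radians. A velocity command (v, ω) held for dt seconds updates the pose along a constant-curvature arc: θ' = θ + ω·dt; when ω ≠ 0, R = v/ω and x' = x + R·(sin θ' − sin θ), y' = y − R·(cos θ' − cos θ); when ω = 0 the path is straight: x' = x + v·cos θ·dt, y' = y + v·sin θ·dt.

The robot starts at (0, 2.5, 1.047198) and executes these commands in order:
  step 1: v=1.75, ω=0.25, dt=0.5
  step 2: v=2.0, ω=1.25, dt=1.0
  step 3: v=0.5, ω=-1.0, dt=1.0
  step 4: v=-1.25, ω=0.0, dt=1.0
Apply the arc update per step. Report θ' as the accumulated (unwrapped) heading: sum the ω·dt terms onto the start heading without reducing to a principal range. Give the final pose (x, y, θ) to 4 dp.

step 1: θ'=1.1722 (R=7.0000) → pose (0.3891, 3.2831, 1.1722)
step 2: θ'=2.4222 (R=1.6000) → pose (-0.0312, 5.1076, 2.4222)
step 3: θ'=1.4222 (R=-0.5000) → pose (-0.1962, 5.5578, 1.4222)
step 4: θ'=1.4222 (straight) → pose (-0.3813, 4.3215, 1.4222)

(-0.3813, 4.3215, 1.4222)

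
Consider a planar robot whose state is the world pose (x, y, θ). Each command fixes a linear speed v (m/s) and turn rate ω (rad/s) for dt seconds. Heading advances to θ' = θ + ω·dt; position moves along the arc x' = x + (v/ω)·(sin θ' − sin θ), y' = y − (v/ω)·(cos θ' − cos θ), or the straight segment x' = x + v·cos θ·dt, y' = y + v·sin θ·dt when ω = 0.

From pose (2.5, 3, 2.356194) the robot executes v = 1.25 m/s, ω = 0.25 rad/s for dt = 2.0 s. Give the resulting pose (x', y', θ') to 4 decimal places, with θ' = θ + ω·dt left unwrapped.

θ' = 2.3562 + 0.25·2.0 = 2.8562
R = v/ω = 1.25/0.25 = 5.0000
x' = 2.5 + 5.0000·(sin 2.8562 − sin 2.3562) = 0.3722
y' = 3 − 5.0000·(cos 2.8562 − cos 2.3562) = 4.2622

(0.3722, 4.2622, 2.8562)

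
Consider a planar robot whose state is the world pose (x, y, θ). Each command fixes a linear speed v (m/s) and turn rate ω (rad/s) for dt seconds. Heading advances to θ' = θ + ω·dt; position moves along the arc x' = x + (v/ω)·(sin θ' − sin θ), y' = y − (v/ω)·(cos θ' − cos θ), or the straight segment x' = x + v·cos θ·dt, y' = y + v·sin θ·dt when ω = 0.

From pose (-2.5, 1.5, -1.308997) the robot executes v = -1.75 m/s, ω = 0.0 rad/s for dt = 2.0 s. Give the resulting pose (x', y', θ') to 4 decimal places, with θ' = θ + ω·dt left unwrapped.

θ' = -1.3090 + 0.0·2.0 = -1.3090
ω = 0 → straight: x' = -2.5 + -1.75·cos(-1.3090)·2.0 = -3.4059
y' = 1.5 + -1.75·sin(-1.3090)·2.0 = 4.8807

(-3.4059, 4.8807, -1.3090)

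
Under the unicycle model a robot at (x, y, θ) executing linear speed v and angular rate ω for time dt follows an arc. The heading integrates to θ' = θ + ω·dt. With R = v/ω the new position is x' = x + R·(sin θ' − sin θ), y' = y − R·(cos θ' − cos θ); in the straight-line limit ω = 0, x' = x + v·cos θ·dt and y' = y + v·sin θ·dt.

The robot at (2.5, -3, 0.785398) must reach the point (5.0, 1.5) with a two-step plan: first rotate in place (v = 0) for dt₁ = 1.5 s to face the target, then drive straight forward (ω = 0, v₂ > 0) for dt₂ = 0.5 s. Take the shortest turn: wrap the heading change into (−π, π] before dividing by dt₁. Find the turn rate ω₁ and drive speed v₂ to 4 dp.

ω₁ = 0.1855, v₂ = 10.2956

heading to target = atan2(1.5−-3, 5−2.5) = 1.0637
Δθ = wrap(1.0637 − 0.7854) = 0.2783; ω₁ = Δθ/dt₁ = 0.1855
distance = √((5−2.5)² + (1.5−-3)²) = 5.1478; v₂ = distance/dt₂ = 10.2956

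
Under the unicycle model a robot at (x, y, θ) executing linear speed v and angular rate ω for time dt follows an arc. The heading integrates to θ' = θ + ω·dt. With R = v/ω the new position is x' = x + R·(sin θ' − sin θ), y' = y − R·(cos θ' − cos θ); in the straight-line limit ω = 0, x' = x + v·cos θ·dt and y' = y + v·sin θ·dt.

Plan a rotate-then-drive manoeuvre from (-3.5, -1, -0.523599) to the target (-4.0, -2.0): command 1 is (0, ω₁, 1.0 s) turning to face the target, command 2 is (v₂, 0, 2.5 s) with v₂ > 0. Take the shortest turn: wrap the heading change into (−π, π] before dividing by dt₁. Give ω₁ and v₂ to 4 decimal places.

ω₁ = -1.5108, v₂ = 0.4472

heading to target = atan2(-2−-1, -4−-3.5) = -2.0344
Δθ = wrap(-2.0344 − -0.5236) = -1.5108; ω₁ = Δθ/dt₁ = -1.5108
distance = √((-4−-3.5)² + (-2−-1)²) = 1.1180; v₂ = distance/dt₂ = 0.4472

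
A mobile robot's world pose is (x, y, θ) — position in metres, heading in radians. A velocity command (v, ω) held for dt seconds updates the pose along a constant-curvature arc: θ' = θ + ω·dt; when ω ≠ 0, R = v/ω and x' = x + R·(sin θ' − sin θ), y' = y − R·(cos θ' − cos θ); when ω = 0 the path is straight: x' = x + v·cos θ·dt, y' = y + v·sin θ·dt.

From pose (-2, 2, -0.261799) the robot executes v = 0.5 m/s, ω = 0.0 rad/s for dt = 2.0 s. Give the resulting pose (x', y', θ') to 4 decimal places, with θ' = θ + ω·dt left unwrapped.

θ' = -0.2618 + 0.0·2.0 = -0.2618
ω = 0 → straight: x' = -2 + 0.5·cos(-0.2618)·2.0 = -1.0341
y' = 2 + 0.5·sin(-0.2618)·2.0 = 1.7412

(-1.0341, 1.7412, -0.2618)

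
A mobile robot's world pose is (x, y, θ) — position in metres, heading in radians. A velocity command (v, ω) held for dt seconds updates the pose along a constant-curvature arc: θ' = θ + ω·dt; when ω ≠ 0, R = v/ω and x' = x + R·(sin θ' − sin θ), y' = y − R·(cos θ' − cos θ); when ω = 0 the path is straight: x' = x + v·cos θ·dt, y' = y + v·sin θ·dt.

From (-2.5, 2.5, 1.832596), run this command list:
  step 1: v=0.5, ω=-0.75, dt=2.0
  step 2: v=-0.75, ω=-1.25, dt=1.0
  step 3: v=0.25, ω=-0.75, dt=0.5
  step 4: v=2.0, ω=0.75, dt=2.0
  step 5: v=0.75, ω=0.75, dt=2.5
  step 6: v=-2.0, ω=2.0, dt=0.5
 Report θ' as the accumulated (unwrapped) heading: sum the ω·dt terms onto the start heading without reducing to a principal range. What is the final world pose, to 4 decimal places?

step 1: θ'=0.3326 (R=-0.6667) → pose (-2.0737, 3.3027, 0.3326)
step 2: θ'=-0.9174 (R=0.6000) → pose (-2.7460, 3.5051, -0.9174)
step 3: θ'=-1.2924 (R=-0.3333) → pose (-2.6902, 3.3940, -1.2924)
step 4: θ'=0.2076 (R=2.6667) → pose (0.4234, 1.5175, 0.2076)
step 5: θ'=2.0826 (R=1.0000) → pose (1.0892, 2.9857, 2.0826)
step 6: θ'=3.0826 (R=-1.0000) → pose (1.9021, 2.4772, 3.0826)

(1.9021, 2.4772, 3.0826)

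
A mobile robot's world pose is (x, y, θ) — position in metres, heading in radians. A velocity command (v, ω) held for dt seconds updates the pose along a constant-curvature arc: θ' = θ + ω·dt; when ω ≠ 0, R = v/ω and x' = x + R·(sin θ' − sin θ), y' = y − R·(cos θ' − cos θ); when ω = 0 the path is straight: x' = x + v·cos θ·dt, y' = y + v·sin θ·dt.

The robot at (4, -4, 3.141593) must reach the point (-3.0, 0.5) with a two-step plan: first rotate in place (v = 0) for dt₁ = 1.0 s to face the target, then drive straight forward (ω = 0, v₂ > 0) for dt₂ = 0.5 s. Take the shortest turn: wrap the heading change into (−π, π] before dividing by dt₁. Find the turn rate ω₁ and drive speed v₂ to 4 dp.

ω₁ = -0.5713, v₂ = 16.6433

heading to target = atan2(0.5−-4, -3−4) = 2.5703
Δθ = wrap(2.5703 − 3.1416) = -0.5713; ω₁ = Δθ/dt₁ = -0.5713
distance = √((-3−4)² + (0.5−-4)²) = 8.3217; v₂ = distance/dt₂ = 16.6433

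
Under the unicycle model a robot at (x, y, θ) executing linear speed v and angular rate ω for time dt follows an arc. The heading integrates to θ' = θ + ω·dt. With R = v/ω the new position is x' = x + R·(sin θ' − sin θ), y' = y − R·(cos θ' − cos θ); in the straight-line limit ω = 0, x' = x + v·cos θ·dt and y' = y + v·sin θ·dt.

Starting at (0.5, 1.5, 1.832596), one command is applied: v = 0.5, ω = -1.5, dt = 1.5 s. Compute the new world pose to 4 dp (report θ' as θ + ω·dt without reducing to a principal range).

θ' = 1.8326 + -1.5·1.5 = -0.4174
R = v/ω = 0.5/-1.5 = -0.3333
x' = 0.5 + -0.3333·(sin -0.4174 − sin 1.8326) = 0.9571
y' = 1.5 − -0.3333·(cos -0.4174 − cos 1.8326) = 1.8910

(0.9571, 1.8910, -0.4174)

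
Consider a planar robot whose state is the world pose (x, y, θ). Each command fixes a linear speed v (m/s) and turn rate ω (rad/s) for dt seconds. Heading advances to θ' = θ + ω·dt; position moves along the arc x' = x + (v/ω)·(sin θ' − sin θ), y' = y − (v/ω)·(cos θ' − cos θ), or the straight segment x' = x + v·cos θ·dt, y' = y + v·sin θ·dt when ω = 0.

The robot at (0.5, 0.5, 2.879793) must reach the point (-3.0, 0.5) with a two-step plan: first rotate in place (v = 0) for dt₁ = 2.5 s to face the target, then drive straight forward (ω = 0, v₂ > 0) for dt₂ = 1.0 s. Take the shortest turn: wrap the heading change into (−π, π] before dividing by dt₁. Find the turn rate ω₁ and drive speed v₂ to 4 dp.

ω₁ = 0.1047, v₂ = 3.5000

heading to target = atan2(0.5−0.5, -3−0.5) = 3.1416
Δθ = wrap(3.1416 − 2.8798) = 0.2618; ω₁ = Δθ/dt₁ = 0.1047
distance = √((-3−0.5)² + (0.5−0.5)²) = 3.5000; v₂ = distance/dt₂ = 3.5000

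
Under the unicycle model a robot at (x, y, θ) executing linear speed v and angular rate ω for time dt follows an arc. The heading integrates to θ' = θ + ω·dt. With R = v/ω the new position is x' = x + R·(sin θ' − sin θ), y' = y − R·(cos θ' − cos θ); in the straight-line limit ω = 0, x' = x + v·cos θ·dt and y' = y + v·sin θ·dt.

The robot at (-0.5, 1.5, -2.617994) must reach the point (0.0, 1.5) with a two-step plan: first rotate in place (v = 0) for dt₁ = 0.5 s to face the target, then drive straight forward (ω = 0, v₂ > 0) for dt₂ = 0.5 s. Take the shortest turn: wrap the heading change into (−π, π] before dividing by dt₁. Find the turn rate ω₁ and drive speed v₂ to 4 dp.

ω₁ = 5.2360, v₂ = 1.0000

heading to target = atan2(1.5−1.5, 0−-0.5) = 0.0000
Δθ = wrap(0.0000 − -2.6180) = 2.6180; ω₁ = Δθ/dt₁ = 5.2360
distance = √((0−-0.5)² + (1.5−1.5)²) = 0.5000; v₂ = distance/dt₂ = 1.0000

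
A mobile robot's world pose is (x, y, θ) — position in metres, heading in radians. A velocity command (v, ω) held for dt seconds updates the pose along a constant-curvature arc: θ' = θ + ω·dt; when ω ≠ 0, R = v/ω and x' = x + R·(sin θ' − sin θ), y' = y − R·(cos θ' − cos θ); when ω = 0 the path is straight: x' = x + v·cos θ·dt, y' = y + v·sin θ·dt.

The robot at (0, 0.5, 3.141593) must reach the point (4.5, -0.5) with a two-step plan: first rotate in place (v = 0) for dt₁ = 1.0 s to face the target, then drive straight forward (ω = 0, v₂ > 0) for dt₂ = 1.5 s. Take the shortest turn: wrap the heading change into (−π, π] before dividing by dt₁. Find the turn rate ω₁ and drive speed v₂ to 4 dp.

ω₁ = 2.9229, v₂ = 3.0732

heading to target = atan2(-0.5−0.5, 4.5−0) = -0.2187
Δθ = wrap(-0.2187 − 3.1416) = 2.9229; ω₁ = Δθ/dt₁ = 2.9229
distance = √((4.5−0)² + (-0.5−0.5)²) = 4.6098; v₂ = distance/dt₂ = 3.0732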